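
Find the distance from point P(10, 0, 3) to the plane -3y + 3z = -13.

distance = |a·x₀ + b·y₀ + c·z₀ - d| / √(a² + b² + c²)
  = |0·10 + (-3)·0 + 3·3 - (-13)| / √(0² + (-3)² + 3²)
  = |0 + 0 + 9 + 13| / √(0 + 9 + 9)
  = |22| / √18
  = 22 / 4.243
  ≈ 5.185

5.185


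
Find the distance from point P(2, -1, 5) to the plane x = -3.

distance = |a·x₀ + b·y₀ + c·z₀ - d| / √(a² + b² + c²)
  = |1·2 + 0·(-1) + 0·5 - (-3)| / √(1² + 0² + 0²)
  = |2 + 0 + 0 + 3| / √(1 + 0 + 0)
  = |5| / √1
  = 5 / 1
  ≈ 5

5


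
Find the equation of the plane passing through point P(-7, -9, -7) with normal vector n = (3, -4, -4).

The plane through P with normal n = (a, b, c) satisfies n·(r - P) = 0,
i.e. ax + by + cz = a·x₀ + b·y₀ + c·z₀.
d = 3·(-7) + (-4)·(-9) + (-4)·(-7)
  = -21 + 36 + 28
  = 43
Equation: 3x - 4y - 4z = 43

3x - 4y - 4z = 43


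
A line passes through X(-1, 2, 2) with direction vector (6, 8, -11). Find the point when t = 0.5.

P(t) = X + t·d
  = (-1 + 6·0.5, 2 + 8·0.5, 2 + (-11)·0.5)
  = (-1 + 3, 2 + 4, 2 - 5.5)
  = (2, 6, -3.5)

(2, 6, -3.5)


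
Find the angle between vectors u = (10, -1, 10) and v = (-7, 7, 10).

u·v = 10·(-7) + (-1)·7 + 10·10 = -70 - 7 + 100 = 23
|u| = √(10² + (-1)² + 10²) = √201 ≈ 14.18
|v| = √((-7)² + 7² + 10²) = √198 ≈ 14.07
cos θ = (u·v)/(|u||v|) = 23/(14.18·14.07) ≈ 0.1153
θ = arccos(0.1153) ≈ 83.38°

83.38°


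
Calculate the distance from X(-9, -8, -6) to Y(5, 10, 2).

d = √[(x₂-x₁)² + (y₂-y₁)² + (z₂-z₁)²]
  = √[14² + 18² + 8²]
  = √[196 + 324 + 64]
  = √584
  ≈ 24.17

24.17


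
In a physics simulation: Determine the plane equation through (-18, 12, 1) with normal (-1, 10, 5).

The plane through P with normal n = (a, b, c) satisfies n·(r - P) = 0,
i.e. ax + by + cz = a·x₀ + b·y₀ + c·z₀.
d = (-1)·(-18) + 10·12 + 5·1
  = 18 + 120 + 5
  = 143
Equation: -x + 10y + 5z = 143

-x + 10y + 5z = 143


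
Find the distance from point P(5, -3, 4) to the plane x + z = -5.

distance = |a·x₀ + b·y₀ + c·z₀ - d| / √(a² + b² + c²)
  = |1·5 + 0·(-3) + 1·4 - (-5)| / √(1² + 0² + 1²)
  = |5 + 0 + 4 + 5| / √(1 + 0 + 1)
  = |14| / √2
  = 14 / 1.414
  ≈ 9.899

9.899


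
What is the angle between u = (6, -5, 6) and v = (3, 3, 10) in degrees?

u·v = 6·3 + (-5)·3 + 6·10 = 18 - 15 + 60 = 63
|u| = √(6² + (-5)² + 6²) = √97 ≈ 9.849
|v| = √(3² + 3² + 10²) = √118 ≈ 10.86
cos θ = (u·v)/(|u||v|) = 63/(9.849·10.86) ≈ 0.5889
θ = arccos(0.5889) ≈ 53.92°

53.92°


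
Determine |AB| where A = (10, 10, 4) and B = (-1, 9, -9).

d = √[(x₂-x₁)² + (y₂-y₁)² + (z₂-z₁)²]
  = √[(-11)² + (-1)² + (-13)²]
  = √[121 + 1 + 169]
  = √291
  ≈ 17.06

17.06


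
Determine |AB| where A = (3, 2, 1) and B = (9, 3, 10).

d = √[(x₂-x₁)² + (y₂-y₁)² + (z₂-z₁)²]
  = √[6² + 1² + 9²]
  = √[36 + 1 + 81]
  = √118
  ≈ 10.86

10.86


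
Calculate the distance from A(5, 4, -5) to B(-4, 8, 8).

d = √[(x₂-x₁)² + (y₂-y₁)² + (z₂-z₁)²]
  = √[(-9)² + 4² + 13²]
  = √[81 + 16 + 169]
  = √266
  ≈ 16.31

16.31


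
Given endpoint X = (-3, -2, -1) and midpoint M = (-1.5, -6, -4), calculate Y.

Y = 2M - X
  = (2·(-1.5) - (-3), 2·(-6) - (-2), 2·(-4) - (-1))
  = (-3 + 3, -12 + 2, -8 + 1)
  = (0, -10, -7)

(0, -10, -7)


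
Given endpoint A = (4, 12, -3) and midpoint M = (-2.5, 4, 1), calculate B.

B = 2M - A
  = (2·(-2.5) - 4, 2·4 - 12, 2·1 - (-3))
  = (-5 - 4, 8 - 12, 2 + 3)
  = (-9, -4, 5)

(-9, -4, 5)


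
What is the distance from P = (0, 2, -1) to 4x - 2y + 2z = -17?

distance = |a·x₀ + b·y₀ + c·z₀ - d| / √(a² + b² + c²)
  = |4·0 + (-2)·2 + 2·(-1) - (-17)| / √(4² + (-2)² + 2²)
  = |0 - 4 - 2 + 17| / √(16 + 4 + 4)
  = |11| / √24
  = 11 / 4.899
  ≈ 2.245

2.245


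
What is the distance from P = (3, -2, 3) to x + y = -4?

distance = |a·x₀ + b·y₀ + c·z₀ - d| / √(a² + b² + c²)
  = |1·3 + 1·(-2) + 0·3 - (-4)| / √(1² + 1² + 0²)
  = |3 - 2 + 0 + 4| / √(1 + 1 + 0)
  = |5| / √2
  = 5 / 1.414
  ≈ 3.536

3.536


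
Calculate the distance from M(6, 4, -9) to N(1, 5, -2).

d = √[(x₂-x₁)² + (y₂-y₁)² + (z₂-z₁)²]
  = √[(-5)² + 1² + 7²]
  = √[25 + 1 + 49]
  = √75
  ≈ 8.66

8.66


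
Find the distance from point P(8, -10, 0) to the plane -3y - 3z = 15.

distance = |a·x₀ + b·y₀ + c·z₀ - d| / √(a² + b² + c²)
  = |0·8 + (-3)·(-10) + (-3)·0 - 15| / √(0² + (-3)² + (-3)²)
  = |0 + 30 + 0 - 15| / √(0 + 9 + 9)
  = |15| / √18
  = 15 / 4.243
  ≈ 3.536

3.536


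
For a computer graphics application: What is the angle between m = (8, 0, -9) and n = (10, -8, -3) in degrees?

m·n = 8·10 + 0·(-8) + (-9)·(-3) = 80 + 0 + 27 = 107
|m| = √(8² + 0² + (-9)²) = √145 ≈ 12.04
|n| = √(10² + (-8)² + (-3)²) = √173 ≈ 13.15
cos θ = (m·n)/(|m||n|) = 107/(12.04·13.15) ≈ 0.6756
θ = arccos(0.6756) ≈ 47.5°

47.5°


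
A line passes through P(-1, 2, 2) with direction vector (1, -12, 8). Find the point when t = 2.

P(t) = P + t·d
  = (-1 + 1·2, 2 + (-12)·2, 2 + 8·2)
  = (-1 + 2, 2 - 24, 2 + 16)
  = (1, -22, 18)

(1, -22, 18)


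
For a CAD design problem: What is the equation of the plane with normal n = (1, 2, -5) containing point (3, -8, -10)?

The plane through P with normal n = (a, b, c) satisfies n·(r - P) = 0,
i.e. ax + by + cz = a·x₀ + b·y₀ + c·z₀.
d = 1·3 + 2·(-8) + (-5)·(-10)
  = 3 - 16 + 50
  = 37
Equation: x + 2y - 5z = 37

x + 2y - 5z = 37


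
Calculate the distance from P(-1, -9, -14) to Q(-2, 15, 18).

d = √[(x₂-x₁)² + (y₂-y₁)² + (z₂-z₁)²]
  = √[(-1)² + 24² + 32²]
  = √[1 + 576 + 1024]
  = √1601
  ≈ 40.01

40.01


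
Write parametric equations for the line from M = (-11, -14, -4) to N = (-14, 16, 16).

Direction vector d = N - M = (-14 + 11, 16 + 14, 16 + 4) = (-3, 30, 20)
Parametric form r = M + t·d:
x = -11 - 3t, y = -14 + 30t, z = -4 + 20t

x = -11 - 3t, y = -14 + 30t, z = -4 + 20t


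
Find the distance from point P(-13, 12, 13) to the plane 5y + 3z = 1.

distance = |a·x₀ + b·y₀ + c·z₀ - d| / √(a² + b² + c²)
  = |0·(-13) + 5·12 + 3·13 - 1| / √(0² + 5² + 3²)
  = |0 + 60 + 39 - 1| / √(0 + 25 + 9)
  = |98| / √34
  = 98 / 5.831
  ≈ 16.81

16.81


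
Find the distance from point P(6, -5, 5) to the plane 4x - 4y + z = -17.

distance = |a·x₀ + b·y₀ + c·z₀ - d| / √(a² + b² + c²)
  = |4·6 + (-4)·(-5) + 1·5 - (-17)| / √(4² + (-4)² + 1²)
  = |24 + 20 + 5 + 17| / √(16 + 16 + 1)
  = |66| / √33
  = 66 / 5.745
  ≈ 11.49

11.49


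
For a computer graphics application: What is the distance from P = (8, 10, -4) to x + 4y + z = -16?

distance = |a·x₀ + b·y₀ + c·z₀ - d| / √(a² + b² + c²)
  = |1·8 + 4·10 + 1·(-4) - (-16)| / √(1² + 4² + 1²)
  = |8 + 40 - 4 + 16| / √(1 + 16 + 1)
  = |60| / √18
  = 60 / 4.243
  ≈ 14.14

14.14


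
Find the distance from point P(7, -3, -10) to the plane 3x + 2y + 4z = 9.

distance = |a·x₀ + b·y₀ + c·z₀ - d| / √(a² + b² + c²)
  = |3·7 + 2·(-3) + 4·(-10) - 9| / √(3² + 2² + 4²)
  = |21 - 6 - 40 - 9| / √(9 + 4 + 16)
  = |-34| / √29
  = 34 / 5.385
  ≈ 6.314

6.314


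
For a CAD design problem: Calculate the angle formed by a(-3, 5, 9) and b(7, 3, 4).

a·b = (-3)·7 + 5·3 + 9·4 = -21 + 15 + 36 = 30
|a| = √((-3)² + 5² + 9²) = √115 ≈ 10.72
|b| = √(7² + 3² + 4²) = √74 ≈ 8.602
cos θ = (a·b)/(|a||b|) = 30/(10.72·8.602) ≈ 0.3252
θ = arccos(0.3252) ≈ 71.02°

71.02°


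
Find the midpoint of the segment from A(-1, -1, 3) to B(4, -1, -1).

M = ((x₁+x₂)/2, (y₁+y₂)/2, (z₁+z₂)/2)
  = ((-1 + 4)/2, (-1 - 1)/2, (3 - 1)/2)
  = (3/2, -2/2, 2/2)
  = (1.5, -1, 1)

(1.5, -1, 1)


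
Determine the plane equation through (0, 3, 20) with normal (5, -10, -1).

The plane through P with normal n = (a, b, c) satisfies n·(r - P) = 0,
i.e. ax + by + cz = a·x₀ + b·y₀ + c·z₀.
d = 5·0 + (-10)·3 + (-1)·20
  = 0 - 30 - 20
  = -50
Equation: 5x - 10y - z = -50

5x - 10y - z = -50


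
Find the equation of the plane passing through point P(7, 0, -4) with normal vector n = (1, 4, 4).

The plane through P with normal n = (a, b, c) satisfies n·(r - P) = 0,
i.e. ax + by + cz = a·x₀ + b·y₀ + c·z₀.
d = 1·7 + 4·0 + 4·(-4)
  = 7 + 0 - 16
  = -9
Equation: x + 4y + 4z = -9

x + 4y + 4z = -9


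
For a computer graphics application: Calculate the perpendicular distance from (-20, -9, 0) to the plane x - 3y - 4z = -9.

distance = |a·x₀ + b·y₀ + c·z₀ - d| / √(a² + b² + c²)
  = |1·(-20) + (-3)·(-9) + (-4)·0 - (-9)| / √(1² + (-3)² + (-4)²)
  = |-20 + 27 + 0 + 9| / √(1 + 9 + 16)
  = |16| / √26
  = 16 / 5.099
  ≈ 3.138

3.138


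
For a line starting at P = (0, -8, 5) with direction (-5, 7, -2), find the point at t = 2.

P(t) = P + t·d
  = (0 + (-5)·2, -8 + 7·2, 5 + (-2)·2)
  = (0 - 10, -8 + 14, 5 - 4)
  = (-10, 6, 1)

(-10, 6, 1)


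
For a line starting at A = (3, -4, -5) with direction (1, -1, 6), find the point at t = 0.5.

P(t) = A + t·d
  = (3 + 1·0.5, -4 + (-1)·0.5, -5 + 6·0.5)
  = (3 + 0.5, -4 - 0.5, -5 + 3)
  = (3.5, -4.5, -2)

(3.5, -4.5, -2)


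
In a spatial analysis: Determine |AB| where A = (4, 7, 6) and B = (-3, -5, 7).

d = √[(x₂-x₁)² + (y₂-y₁)² + (z₂-z₁)²]
  = √[(-7)² + (-12)² + 1²]
  = √[49 + 144 + 1]
  = √194
  ≈ 13.93

13.93


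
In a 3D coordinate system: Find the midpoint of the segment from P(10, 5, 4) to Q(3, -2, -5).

M = ((x₁+x₂)/2, (y₁+y₂)/2, (z₁+z₂)/2)
  = ((10 + 3)/2, (5 - 2)/2, (4 - 5)/2)
  = (13/2, 3/2, -1/2)
  = (6.5, 1.5, -0.5)

(6.5, 1.5, -0.5)


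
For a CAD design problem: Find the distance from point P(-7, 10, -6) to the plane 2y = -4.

distance = |a·x₀ + b·y₀ + c·z₀ - d| / √(a² + b² + c²)
  = |0·(-7) + 2·10 + 0·(-6) - (-4)| / √(0² + 2² + 0²)
  = |0 + 20 + 0 + 4| / √(0 + 4 + 0)
  = |24| / √4
  = 24 / 2
  ≈ 12

12


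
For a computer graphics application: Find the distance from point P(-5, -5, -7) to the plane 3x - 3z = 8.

distance = |a·x₀ + b·y₀ + c·z₀ - d| / √(a² + b² + c²)
  = |3·(-5) + 0·(-5) + (-3)·(-7) - 8| / √(3² + 0² + (-3)²)
  = |-15 + 0 + 21 - 8| / √(9 + 0 + 9)
  = |-2| / √18
  = 2 / 4.243
  ≈ 0.4714

0.4714


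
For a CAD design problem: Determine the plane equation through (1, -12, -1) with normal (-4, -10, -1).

The plane through P with normal n = (a, b, c) satisfies n·(r - P) = 0,
i.e. ax + by + cz = a·x₀ + b·y₀ + c·z₀.
d = (-4)·1 + (-10)·(-12) + (-1)·(-1)
  = -4 + 120 + 1
  = 117
Equation: -4x - 10y - z = 117

-4x - 10y - z = 117


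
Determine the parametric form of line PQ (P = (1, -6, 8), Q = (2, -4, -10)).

Direction vector d = Q - P = (2 - 1, -4 + 6, -10 - 8) = (1, 2, -18)
Parametric form r = P + t·d:
x = 1 + t, y = -6 + 2t, z = 8 - 18t

x = 1 + t, y = -6 + 2t, z = 8 - 18t


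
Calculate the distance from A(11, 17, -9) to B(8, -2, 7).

d = √[(x₂-x₁)² + (y₂-y₁)² + (z₂-z₁)²]
  = √[(-3)² + (-19)² + 16²]
  = √[9 + 361 + 256]
  = √626
  ≈ 25.02

25.02


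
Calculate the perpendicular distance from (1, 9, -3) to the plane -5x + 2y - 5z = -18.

distance = |a·x₀ + b·y₀ + c·z₀ - d| / √(a² + b² + c²)
  = |(-5)·1 + 2·9 + (-5)·(-3) - (-18)| / √((-5)² + 2² + (-5)²)
  = |-5 + 18 + 15 + 18| / √(25 + 4 + 25)
  = |46| / √54
  = 46 / 7.348
  ≈ 6.26

6.26


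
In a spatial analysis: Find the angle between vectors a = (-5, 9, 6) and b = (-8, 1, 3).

a·b = (-5)·(-8) + 9·1 + 6·3 = 40 + 9 + 18 = 67
|a| = √((-5)² + 9² + 6²) = √142 ≈ 11.92
|b| = √((-8)² + 1² + 3²) = √74 ≈ 8.602
cos θ = (a·b)/(|a||b|) = 67/(11.92·8.602) ≈ 0.6536
θ = arccos(0.6536) ≈ 49.19°

49.19°


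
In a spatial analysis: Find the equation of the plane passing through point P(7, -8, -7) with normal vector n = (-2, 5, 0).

The plane through P with normal n = (a, b, c) satisfies n·(r - P) = 0,
i.e. ax + by + cz = a·x₀ + b·y₀ + c·z₀.
d = (-2)·7 + 5·(-8) + 0·(-7)
  = -14 - 40 + 0
  = -54
Equation: -2x + 5y = -54

-2x + 5y = -54


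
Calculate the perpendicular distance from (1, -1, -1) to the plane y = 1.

distance = |a·x₀ + b·y₀ + c·z₀ - d| / √(a² + b² + c²)
  = |0·1 + 1·(-1) + 0·(-1) - 1| / √(0² + 1² + 0²)
  = |0 - 1 + 0 - 1| / √(0 + 1 + 0)
  = |-2| / √1
  = 2 / 1
  ≈ 2

2


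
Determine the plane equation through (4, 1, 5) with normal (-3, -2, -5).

The plane through P with normal n = (a, b, c) satisfies n·(r - P) = 0,
i.e. ax + by + cz = a·x₀ + b·y₀ + c·z₀.
d = (-3)·4 + (-2)·1 + (-5)·5
  = -12 - 2 - 25
  = -39
Equation: -3x - 2y - 5z = -39

-3x - 2y - 5z = -39


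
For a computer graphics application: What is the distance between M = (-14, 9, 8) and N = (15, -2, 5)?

d = √[(x₂-x₁)² + (y₂-y₁)² + (z₂-z₁)²]
  = √[29² + (-11)² + (-3)²]
  = √[841 + 121 + 9]
  = √971
  ≈ 31.16

31.16


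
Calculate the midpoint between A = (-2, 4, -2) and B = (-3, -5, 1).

M = ((x₁+x₂)/2, (y₁+y₂)/2, (z₁+z₂)/2)
  = ((-2 - 3)/2, (4 - 5)/2, (-2 + 1)/2)
  = (-5/2, -1/2, -1/2)
  = (-2.5, -0.5, -0.5)

(-2.5, -0.5, -0.5)


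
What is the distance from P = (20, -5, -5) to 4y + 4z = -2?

distance = |a·x₀ + b·y₀ + c·z₀ - d| / √(a² + b² + c²)
  = |0·20 + 4·(-5) + 4·(-5) - (-2)| / √(0² + 4² + 4²)
  = |0 - 20 - 20 + 2| / √(0 + 16 + 16)
  = |-38| / √32
  = 38 / 5.657
  ≈ 6.718

6.718


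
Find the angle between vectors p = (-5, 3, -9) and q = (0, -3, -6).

p·q = (-5)·0 + 3·(-3) + (-9)·(-6) = 0 - 9 + 54 = 45
|p| = √((-5)² + 3² + (-9)²) = √115 ≈ 10.72
|q| = √(0² + (-3)² + (-6)²) = √45 ≈ 6.708
cos θ = (p·q)/(|p||q|) = 45/(10.72·6.708) ≈ 0.6255
θ = arccos(0.6255) ≈ 51.28°

51.28°


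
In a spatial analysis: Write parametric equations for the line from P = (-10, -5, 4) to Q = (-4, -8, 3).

Direction vector d = Q - P = (-4 + 10, -8 + 5, 3 - 4) = (6, -3, -1)
Parametric form r = P + t·d:
x = -10 + 6t, y = -5 - 3t, z = 4 - t

x = -10 + 6t, y = -5 - 3t, z = 4 - t


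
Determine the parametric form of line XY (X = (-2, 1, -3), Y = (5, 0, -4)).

Direction vector d = Y - X = (5 + 2, 0 - 1, -4 + 3) = (7, -1, -1)
Parametric form r = X + t·d:
x = -2 + 7t, y = 1 - t, z = -3 - t

x = -2 + 7t, y = 1 - t, z = -3 - t


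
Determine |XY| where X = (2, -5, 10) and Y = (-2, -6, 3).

d = √[(x₂-x₁)² + (y₂-y₁)² + (z₂-z₁)²]
  = √[(-4)² + (-1)² + (-7)²]
  = √[16 + 1 + 49]
  = √66
  ≈ 8.124

8.124


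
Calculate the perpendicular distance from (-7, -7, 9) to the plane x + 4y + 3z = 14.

distance = |a·x₀ + b·y₀ + c·z₀ - d| / √(a² + b² + c²)
  = |1·(-7) + 4·(-7) + 3·9 - 14| / √(1² + 4² + 3²)
  = |-7 - 28 + 27 - 14| / √(1 + 16 + 9)
  = |-22| / √26
  = 22 / 5.099
  ≈ 4.315

4.315


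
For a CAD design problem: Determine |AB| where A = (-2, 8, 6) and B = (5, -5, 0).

d = √[(x₂-x₁)² + (y₂-y₁)² + (z₂-z₁)²]
  = √[7² + (-13)² + (-6)²]
  = √[49 + 169 + 36]
  = √254
  ≈ 15.94

15.94


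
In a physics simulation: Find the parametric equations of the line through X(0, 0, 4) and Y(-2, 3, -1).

Direction vector d = Y - X = (-2 + 0, 3 + 0, -1 - 4) = (-2, 3, -5)
Parametric form r = X + t·d:
x = 0 - 2t, y = 0 + 3t, z = 4 - 5t

x = 0 - 2t, y = 0 + 3t, z = 4 - 5t


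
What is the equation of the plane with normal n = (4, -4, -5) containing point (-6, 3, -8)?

The plane through P with normal n = (a, b, c) satisfies n·(r - P) = 0,
i.e. ax + by + cz = a·x₀ + b·y₀ + c·z₀.
d = 4·(-6) + (-4)·3 + (-5)·(-8)
  = -24 - 12 + 40
  = 4
Equation: 4x - 4y - 5z = 4

4x - 4y - 5z = 4


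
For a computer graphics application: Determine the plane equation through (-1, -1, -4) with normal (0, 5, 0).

The plane through P with normal n = (a, b, c) satisfies n·(r - P) = 0,
i.e. ax + by + cz = a·x₀ + b·y₀ + c·z₀.
d = 0·(-1) + 5·(-1) + 0·(-4)
  = 0 - 5 + 0
  = -5
Equation: 5y = -5

5y = -5


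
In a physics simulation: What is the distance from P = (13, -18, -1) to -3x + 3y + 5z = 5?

distance = |a·x₀ + b·y₀ + c·z₀ - d| / √(a² + b² + c²)
  = |(-3)·13 + 3·(-18) + 5·(-1) - 5| / √((-3)² + 3² + 5²)
  = |-39 - 54 - 5 - 5| / √(9 + 9 + 25)
  = |-103| / √43
  = 103 / 6.557
  ≈ 15.71

15.71


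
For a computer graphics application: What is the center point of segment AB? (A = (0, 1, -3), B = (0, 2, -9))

M = ((x₁+x₂)/2, (y₁+y₂)/2, (z₁+z₂)/2)
  = ((0 + 0)/2, (1 + 2)/2, (-3 - 9)/2)
  = (0/2, 3/2, -12/2)
  = (0, 1.5, -6)

(0, 1.5, -6)


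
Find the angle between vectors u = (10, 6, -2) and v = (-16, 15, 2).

u·v = 10·(-16) + 6·15 + (-2)·2 = -160 + 90 - 4 = -74
|u| = √(10² + 6² + (-2)²) = √140 ≈ 11.83
|v| = √((-16)² + 15² + 2²) = √485 ≈ 22.02
cos θ = (u·v)/(|u||v|) = -74/(11.83·22.02) ≈ -0.284
θ = arccos(-0.284) ≈ 106.5°

106.5°


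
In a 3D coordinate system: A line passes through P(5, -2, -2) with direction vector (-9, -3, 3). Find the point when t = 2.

P(t) = P + t·d
  = (5 + (-9)·2, -2 + (-3)·2, -2 + 3·2)
  = (5 - 18, -2 - 6, -2 + 6)
  = (-13, -8, 4)

(-13, -8, 4)


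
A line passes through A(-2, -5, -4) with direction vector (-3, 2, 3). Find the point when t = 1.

P(t) = A + t·d
  = (-2 + (-3)·1, -5 + 2·1, -4 + 3·1)
  = (-2 - 3, -5 + 2, -4 + 3)
  = (-5, -3, -1)

(-5, -3, -1)


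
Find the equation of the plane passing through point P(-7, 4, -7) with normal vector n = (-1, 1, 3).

The plane through P with normal n = (a, b, c) satisfies n·(r - P) = 0,
i.e. ax + by + cz = a·x₀ + b·y₀ + c·z₀.
d = (-1)·(-7) + 1·4 + 3·(-7)
  = 7 + 4 - 21
  = -10
Equation: -x + y + 3z = -10

-x + y + 3z = -10


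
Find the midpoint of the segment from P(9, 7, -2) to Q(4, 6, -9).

M = ((x₁+x₂)/2, (y₁+y₂)/2, (z₁+z₂)/2)
  = ((9 + 4)/2, (7 + 6)/2, (-2 - 9)/2)
  = (13/2, 13/2, -11/2)
  = (6.5, 6.5, -5.5)

(6.5, 6.5, -5.5)


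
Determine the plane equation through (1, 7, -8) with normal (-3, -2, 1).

The plane through P with normal n = (a, b, c) satisfies n·(r - P) = 0,
i.e. ax + by + cz = a·x₀ + b·y₀ + c·z₀.
d = (-3)·1 + (-2)·7 + 1·(-8)
  = -3 - 14 - 8
  = -25
Equation: -3x - 2y + z = -25

-3x - 2y + z = -25


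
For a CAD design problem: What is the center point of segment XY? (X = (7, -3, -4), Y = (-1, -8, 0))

M = ((x₁+x₂)/2, (y₁+y₂)/2, (z₁+z₂)/2)
  = ((7 - 1)/2, (-3 - 8)/2, (-4 + 0)/2)
  = (6/2, -11/2, -4/2)
  = (3, -5.5, -2)

(3, -5.5, -2)


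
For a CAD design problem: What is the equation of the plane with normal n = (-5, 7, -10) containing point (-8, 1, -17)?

The plane through P with normal n = (a, b, c) satisfies n·(r - P) = 0,
i.e. ax + by + cz = a·x₀ + b·y₀ + c·z₀.
d = (-5)·(-8) + 7·1 + (-10)·(-17)
  = 40 + 7 + 170
  = 217
Equation: -5x + 7y - 10z = 217

-5x + 7y - 10z = 217


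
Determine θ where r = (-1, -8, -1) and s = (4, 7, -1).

r·s = (-1)·4 + (-8)·7 + (-1)·(-1) = -4 - 56 + 1 = -59
|r| = √((-1)² + (-8)² + (-1)²) = √66 ≈ 8.124
|s| = √(4² + 7² + (-1)²) = √66 ≈ 8.124
cos θ = (r·s)/(|r||s|) = -59/(8.124·8.124) ≈ -0.8939
θ = arccos(-0.8939) ≈ 153.4°

153.4°


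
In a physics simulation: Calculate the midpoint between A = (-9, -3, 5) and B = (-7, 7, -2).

M = ((x₁+x₂)/2, (y₁+y₂)/2, (z₁+z₂)/2)
  = ((-9 - 7)/2, (-3 + 7)/2, (5 - 2)/2)
  = (-16/2, 4/2, 3/2)
  = (-8, 2, 1.5)

(-8, 2, 1.5)


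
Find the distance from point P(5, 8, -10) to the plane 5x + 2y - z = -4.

distance = |a·x₀ + b·y₀ + c·z₀ - d| / √(a² + b² + c²)
  = |5·5 + 2·8 + (-1)·(-10) - (-4)| / √(5² + 2² + (-1)²)
  = |25 + 16 + 10 + 4| / √(25 + 4 + 1)
  = |55| / √30
  = 55 / 5.477
  ≈ 10.04

10.04


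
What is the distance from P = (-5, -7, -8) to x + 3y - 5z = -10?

distance = |a·x₀ + b·y₀ + c·z₀ - d| / √(a² + b² + c²)
  = |1·(-5) + 3·(-7) + (-5)·(-8) - (-10)| / √(1² + 3² + (-5)²)
  = |-5 - 21 + 40 + 10| / √(1 + 9 + 25)
  = |24| / √35
  = 24 / 5.916
  ≈ 4.057

4.057


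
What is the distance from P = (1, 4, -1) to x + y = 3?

distance = |a·x₀ + b·y₀ + c·z₀ - d| / √(a² + b² + c²)
  = |1·1 + 1·4 + 0·(-1) - 3| / √(1² + 1² + 0²)
  = |1 + 4 + 0 - 3| / √(1 + 1 + 0)
  = |2| / √2
  = 2 / 1.414
  ≈ 1.414

1.414


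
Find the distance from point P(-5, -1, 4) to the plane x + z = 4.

distance = |a·x₀ + b·y₀ + c·z₀ - d| / √(a² + b² + c²)
  = |1·(-5) + 0·(-1) + 1·4 - 4| / √(1² + 0² + 1²)
  = |-5 + 0 + 4 - 4| / √(1 + 0 + 1)
  = |-5| / √2
  = 5 / 1.414
  ≈ 3.536

3.536


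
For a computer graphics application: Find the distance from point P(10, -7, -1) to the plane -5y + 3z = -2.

distance = |a·x₀ + b·y₀ + c·z₀ - d| / √(a² + b² + c²)
  = |0·10 + (-5)·(-7) + 3·(-1) - (-2)| / √(0² + (-5)² + 3²)
  = |0 + 35 - 3 + 2| / √(0 + 25 + 9)
  = |34| / √34
  = 34 / 5.831
  ≈ 5.831

5.831


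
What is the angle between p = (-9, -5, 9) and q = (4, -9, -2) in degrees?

p·q = (-9)·4 + (-5)·(-9) + 9·(-2) = -36 + 45 - 18 = -9
|p| = √((-9)² + (-5)² + 9²) = √187 ≈ 13.67
|q| = √(4² + (-9)² + (-2)²) = √101 ≈ 10.05
cos θ = (p·q)/(|p||q|) = -9/(13.67·10.05) ≈ -0.06549
θ = arccos(-0.06549) ≈ 93.75°

93.75°


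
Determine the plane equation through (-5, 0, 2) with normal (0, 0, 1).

The plane through P with normal n = (a, b, c) satisfies n·(r - P) = 0,
i.e. ax + by + cz = a·x₀ + b·y₀ + c·z₀.
d = 0·(-5) + 0·0 + 1·2
  = 0 + 0 + 2
  = 2
Equation: z = 2

z = 2


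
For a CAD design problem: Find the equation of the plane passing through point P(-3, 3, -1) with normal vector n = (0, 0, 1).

The plane through P with normal n = (a, b, c) satisfies n·(r - P) = 0,
i.e. ax + by + cz = a·x₀ + b·y₀ + c·z₀.
d = 0·(-3) + 0·3 + 1·(-1)
  = 0 + 0 - 1
  = -1
Equation: z = -1

z = -1


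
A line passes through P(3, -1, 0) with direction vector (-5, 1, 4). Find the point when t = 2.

P(t) = P + t·d
  = (3 + (-5)·2, -1 + 1·2, 0 + 4·2)
  = (3 - 10, -1 + 2, 0 + 8)
  = (-7, 1, 8)

(-7, 1, 8)


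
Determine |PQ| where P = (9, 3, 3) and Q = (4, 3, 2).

d = √[(x₂-x₁)² + (y₂-y₁)² + (z₂-z₁)²]
  = √[(-5)² + 0² + (-1)²]
  = √[25 + 0 + 1]
  = √26
  ≈ 5.099

5.099


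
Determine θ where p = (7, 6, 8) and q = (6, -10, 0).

p·q = 7·6 + 6·(-10) + 8·0 = 42 - 60 + 0 = -18
|p| = √(7² + 6² + 8²) = √149 ≈ 12.21
|q| = √(6² + (-10)² + 0²) = √136 ≈ 11.66
cos θ = (p·q)/(|p||q|) = -18/(12.21·11.66) ≈ -0.1264
θ = arccos(-0.1264) ≈ 97.26°

97.26°


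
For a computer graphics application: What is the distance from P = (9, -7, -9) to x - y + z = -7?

distance = |a·x₀ + b·y₀ + c·z₀ - d| / √(a² + b² + c²)
  = |1·9 + (-1)·(-7) + 1·(-9) - (-7)| / √(1² + (-1)² + 1²)
  = |9 + 7 - 9 + 7| / √(1 + 1 + 1)
  = |14| / √3
  = 14 / 1.732
  ≈ 8.083

8.083


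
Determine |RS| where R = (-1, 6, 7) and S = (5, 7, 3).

d = √[(x₂-x₁)² + (y₂-y₁)² + (z₂-z₁)²]
  = √[6² + 1² + (-4)²]
  = √[36 + 1 + 16]
  = √53
  ≈ 7.28

7.28


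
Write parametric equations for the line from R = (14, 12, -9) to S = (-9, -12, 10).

Direction vector d = S - R = (-9 - 14, -12 - 12, 10 + 9) = (-23, -24, 19)
Parametric form r = R + t·d:
x = 14 - 23t, y = 12 - 24t, z = -9 + 19t

x = 14 - 23t, y = 12 - 24t, z = -9 + 19t


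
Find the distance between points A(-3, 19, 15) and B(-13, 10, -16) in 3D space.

d = √[(x₂-x₁)² + (y₂-y₁)² + (z₂-z₁)²]
  = √[(-10)² + (-9)² + (-31)²]
  = √[100 + 81 + 961]
  = √1142
  ≈ 33.79

33.79


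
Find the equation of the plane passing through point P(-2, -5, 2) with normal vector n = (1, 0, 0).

The plane through P with normal n = (a, b, c) satisfies n·(r - P) = 0,
i.e. ax + by + cz = a·x₀ + b·y₀ + c·z₀.
d = 1·(-2) + 0·(-5) + 0·2
  = -2 + 0 + 0
  = -2
Equation: x = -2

x = -2


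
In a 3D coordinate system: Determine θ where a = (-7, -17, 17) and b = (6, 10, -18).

a·b = (-7)·6 + (-17)·10 + 17·(-18) = -42 - 170 - 306 = -518
|a| = √((-7)² + (-17)² + 17²) = √627 ≈ 25.04
|b| = √(6² + 10² + (-18)²) = √460 ≈ 21.45
cos θ = (a·b)/(|a||b|) = -518/(25.04·21.45) ≈ -0.9645
θ = arccos(-0.9645) ≈ 164.7°

164.7°


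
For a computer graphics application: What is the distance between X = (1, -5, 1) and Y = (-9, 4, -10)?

d = √[(x₂-x₁)² + (y₂-y₁)² + (z₂-z₁)²]
  = √[(-10)² + 9² + (-11)²]
  = √[100 + 81 + 121]
  = √302
  ≈ 17.38

17.38


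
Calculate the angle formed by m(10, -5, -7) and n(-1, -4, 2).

m·n = 10·(-1) + (-5)·(-4) + (-7)·2 = -10 + 20 - 14 = -4
|m| = √(10² + (-5)² + (-7)²) = √174 ≈ 13.19
|n| = √((-1)² + (-4)² + 2²) = √21 ≈ 4.583
cos θ = (m·n)/(|m||n|) = -4/(13.19·4.583) ≈ -0.06617
θ = arccos(-0.06617) ≈ 93.79°

93.79°


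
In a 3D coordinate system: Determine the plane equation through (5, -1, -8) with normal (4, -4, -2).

The plane through P with normal n = (a, b, c) satisfies n·(r - P) = 0,
i.e. ax + by + cz = a·x₀ + b·y₀ + c·z₀.
d = 4·5 + (-4)·(-1) + (-2)·(-8)
  = 20 + 4 + 16
  = 40
Equation: 4x - 4y - 2z = 40

4x - 4y - 2z = 40


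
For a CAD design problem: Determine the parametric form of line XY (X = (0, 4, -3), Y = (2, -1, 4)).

Direction vector d = Y - X = (2 + 0, -1 - 4, 4 + 3) = (2, -5, 7)
Parametric form r = X + t·d:
x = 0 + 2t, y = 4 - 5t, z = -3 + 7t

x = 0 + 2t, y = 4 - 5t, z = -3 + 7t


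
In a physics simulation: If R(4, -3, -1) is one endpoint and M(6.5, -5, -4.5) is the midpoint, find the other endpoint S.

S = 2M - R
  = (2·6.5 - 4, 2·(-5) - (-3), 2·(-4.5) - (-1))
  = (13 - 4, -10 + 3, -9 + 1)
  = (9, -7, -8)

(9, -7, -8)


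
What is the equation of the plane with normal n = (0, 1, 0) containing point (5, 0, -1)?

The plane through P with normal n = (a, b, c) satisfies n·(r - P) = 0,
i.e. ax + by + cz = a·x₀ + b·y₀ + c·z₀.
d = 0·5 + 1·0 + 0·(-1)
  = 0 + 0 + 0
  = 0
Equation: y = 0

y = 0


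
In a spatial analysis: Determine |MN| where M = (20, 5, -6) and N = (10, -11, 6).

d = √[(x₂-x₁)² + (y₂-y₁)² + (z₂-z₁)²]
  = √[(-10)² + (-16)² + 12²]
  = √[100 + 256 + 144]
  = √500
  ≈ 22.36

22.36


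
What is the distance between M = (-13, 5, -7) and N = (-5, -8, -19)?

d = √[(x₂-x₁)² + (y₂-y₁)² + (z₂-z₁)²]
  = √[8² + (-13)² + (-12)²]
  = √[64 + 169 + 144]
  = √377
  ≈ 19.42

19.42


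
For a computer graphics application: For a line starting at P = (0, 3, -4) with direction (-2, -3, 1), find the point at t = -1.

P(t) = P + t·d
  = (0 + (-2)·(-1), 3 + (-3)·(-1), -4 + 1·(-1))
  = (0 + 2, 3 + 3, -4 - 1)
  = (2, 6, -5)

(2, 6, -5)


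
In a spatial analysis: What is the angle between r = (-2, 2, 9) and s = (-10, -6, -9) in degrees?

r·s = (-2)·(-10) + 2·(-6) + 9·(-9) = 20 - 12 - 81 = -73
|r| = √((-2)² + 2² + 9²) = √89 ≈ 9.434
|s| = √((-10)² + (-6)² + (-9)²) = √217 ≈ 14.73
cos θ = (r·s)/(|r||s|) = -73/(9.434·14.73) ≈ -0.5253
θ = arccos(-0.5253) ≈ 121.7°

121.7°


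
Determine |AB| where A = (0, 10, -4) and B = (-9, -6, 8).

d = √[(x₂-x₁)² + (y₂-y₁)² + (z₂-z₁)²]
  = √[(-9)² + (-16)² + 12²]
  = √[81 + 256 + 144]
  = √481
  ≈ 21.93

21.93


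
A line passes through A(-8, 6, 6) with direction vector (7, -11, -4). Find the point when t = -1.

P(t) = A + t·d
  = (-8 + 7·(-1), 6 + (-11)·(-1), 6 + (-4)·(-1))
  = (-8 - 7, 6 + 11, 6 + 4)
  = (-15, 17, 10)

(-15, 17, 10)


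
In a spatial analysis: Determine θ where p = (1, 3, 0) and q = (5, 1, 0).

p·q = 1·5 + 3·1 + 0·0 = 5 + 3 + 0 = 8
|p| = √(1² + 3² + 0²) = √10 ≈ 3.162
|q| = √(5² + 1² + 0²) = √26 ≈ 5.099
cos θ = (p·q)/(|p||q|) = 8/(3.162·5.099) ≈ 0.4961
θ = arccos(0.4961) ≈ 60.26°

60.26°


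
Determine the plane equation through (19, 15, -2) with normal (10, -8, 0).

The plane through P with normal n = (a, b, c) satisfies n·(r - P) = 0,
i.e. ax + by + cz = a·x₀ + b·y₀ + c·z₀.
d = 10·19 + (-8)·15 + 0·(-2)
  = 190 - 120 + 0
  = 70
Equation: 10x - 8y = 70

10x - 8y = 70


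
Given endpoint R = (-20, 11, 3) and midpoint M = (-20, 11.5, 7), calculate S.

S = 2M - R
  = (2·(-20) - (-20), 2·11.5 - 11, 2·7 - 3)
  = (-40 + 20, 23 - 11, 14 - 3)
  = (-20, 12, 11)

(-20, 12, 11)


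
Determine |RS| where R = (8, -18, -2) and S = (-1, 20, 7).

d = √[(x₂-x₁)² + (y₂-y₁)² + (z₂-z₁)²]
  = √[(-9)² + 38² + 9²]
  = √[81 + 1444 + 81]
  = √1606
  ≈ 40.07

40.07


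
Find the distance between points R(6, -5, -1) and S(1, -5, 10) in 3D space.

d = √[(x₂-x₁)² + (y₂-y₁)² + (z₂-z₁)²]
  = √[(-5)² + 0² + 11²]
  = √[25 + 0 + 121]
  = √146
  ≈ 12.08

12.08


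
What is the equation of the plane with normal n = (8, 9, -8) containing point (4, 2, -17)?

The plane through P with normal n = (a, b, c) satisfies n·(r - P) = 0,
i.e. ax + by + cz = a·x₀ + b·y₀ + c·z₀.
d = 8·4 + 9·2 + (-8)·(-17)
  = 32 + 18 + 136
  = 186
Equation: 8x + 9y - 8z = 186

8x + 9y - 8z = 186


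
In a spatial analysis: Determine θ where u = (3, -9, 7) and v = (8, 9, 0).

u·v = 3·8 + (-9)·9 + 7·0 = 24 - 81 + 0 = -57
|u| = √(3² + (-9)² + 7²) = √139 ≈ 11.79
|v| = √(8² + 9² + 0²) = √145 ≈ 12.04
cos θ = (u·v)/(|u||v|) = -57/(11.79·12.04) ≈ -0.4015
θ = arccos(-0.4015) ≈ 113.7°

113.7°


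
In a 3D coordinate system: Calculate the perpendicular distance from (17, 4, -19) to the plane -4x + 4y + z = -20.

distance = |a·x₀ + b·y₀ + c·z₀ - d| / √(a² + b² + c²)
  = |(-4)·17 + 4·4 + 1·(-19) - (-20)| / √((-4)² + 4² + 1²)
  = |-68 + 16 - 19 + 20| / √(16 + 16 + 1)
  = |-51| / √33
  = 51 / 5.745
  ≈ 8.878

8.878


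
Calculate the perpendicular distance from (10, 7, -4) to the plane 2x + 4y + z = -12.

distance = |a·x₀ + b·y₀ + c·z₀ - d| / √(a² + b² + c²)
  = |2·10 + 4·7 + 1·(-4) - (-12)| / √(2² + 4² + 1²)
  = |20 + 28 - 4 + 12| / √(4 + 16 + 1)
  = |56| / √21
  = 56 / 4.583
  ≈ 12.22

12.22


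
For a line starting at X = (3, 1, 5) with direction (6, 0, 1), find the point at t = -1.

P(t) = X + t·d
  = (3 + 6·(-1), 1 + 0·(-1), 5 + 1·(-1))
  = (3 - 6, 1 + 0, 5 - 1)
  = (-3, 1, 4)

(-3, 1, 4)


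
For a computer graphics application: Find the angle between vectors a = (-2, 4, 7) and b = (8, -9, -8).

a·b = (-2)·8 + 4·(-9) + 7·(-8) = -16 - 36 - 56 = -108
|a| = √((-2)² + 4² + 7²) = √69 ≈ 8.307
|b| = √(8² + (-9)² + (-8)²) = √209 ≈ 14.46
cos θ = (a·b)/(|a||b|) = -108/(8.307·14.46) ≈ -0.8993
θ = arccos(-0.8993) ≈ 154.1°

154.1°


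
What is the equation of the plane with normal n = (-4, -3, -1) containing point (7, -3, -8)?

The plane through P with normal n = (a, b, c) satisfies n·(r - P) = 0,
i.e. ax + by + cz = a·x₀ + b·y₀ + c·z₀.
d = (-4)·7 + (-3)·(-3) + (-1)·(-8)
  = -28 + 9 + 8
  = -11
Equation: -4x - 3y - z = -11

-4x - 3y - z = -11


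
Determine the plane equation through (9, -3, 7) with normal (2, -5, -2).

The plane through P with normal n = (a, b, c) satisfies n·(r - P) = 0,
i.e. ax + by + cz = a·x₀ + b·y₀ + c·z₀.
d = 2·9 + (-5)·(-3) + (-2)·7
  = 18 + 15 - 14
  = 19
Equation: 2x - 5y - 2z = 19

2x - 5y - 2z = 19


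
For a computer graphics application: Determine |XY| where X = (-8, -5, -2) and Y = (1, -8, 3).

d = √[(x₂-x₁)² + (y₂-y₁)² + (z₂-z₁)²]
  = √[9² + (-3)² + 5²]
  = √[81 + 9 + 25]
  = √115
  ≈ 10.72

10.72


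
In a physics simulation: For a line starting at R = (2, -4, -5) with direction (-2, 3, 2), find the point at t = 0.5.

P(t) = R + t·d
  = (2 + (-2)·0.5, -4 + 3·0.5, -5 + 2·0.5)
  = (2 - 1, -4 + 1.5, -5 + 1)
  = (1, -2.5, -4)

(1, -2.5, -4)


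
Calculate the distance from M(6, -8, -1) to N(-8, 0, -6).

d = √[(x₂-x₁)² + (y₂-y₁)² + (z₂-z₁)²]
  = √[(-14)² + 8² + (-5)²]
  = √[196 + 64 + 25]
  = √285
  ≈ 16.88

16.88


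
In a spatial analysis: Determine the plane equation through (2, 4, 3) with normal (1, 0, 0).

The plane through P with normal n = (a, b, c) satisfies n·(r - P) = 0,
i.e. ax + by + cz = a·x₀ + b·y₀ + c·z₀.
d = 1·2 + 0·4 + 0·3
  = 2 + 0 + 0
  = 2
Equation: x = 2

x = 2


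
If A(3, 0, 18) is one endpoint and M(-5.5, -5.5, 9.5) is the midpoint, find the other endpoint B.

B = 2M - A
  = (2·(-5.5) - 3, 2·(-5.5) - 0, 2·9.5 - 18)
  = (-11 - 3, -11 + 0, 19 - 18)
  = (-14, -11, 1)

(-14, -11, 1)


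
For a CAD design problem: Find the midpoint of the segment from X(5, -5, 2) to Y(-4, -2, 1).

M = ((x₁+x₂)/2, (y₁+y₂)/2, (z₁+z₂)/2)
  = ((5 - 4)/2, (-5 - 2)/2, (2 + 1)/2)
  = (1/2, -7/2, 3/2)
  = (0.5, -3.5, 1.5)

(0.5, -3.5, 1.5)


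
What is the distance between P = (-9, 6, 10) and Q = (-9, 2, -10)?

d = √[(x₂-x₁)² + (y₂-y₁)² + (z₂-z₁)²]
  = √[0² + (-4)² + (-20)²]
  = √[0 + 16 + 400]
  = √416
  ≈ 20.4

20.4


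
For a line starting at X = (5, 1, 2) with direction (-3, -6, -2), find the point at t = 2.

P(t) = X + t·d
  = (5 + (-3)·2, 1 + (-6)·2, 2 + (-2)·2)
  = (5 - 6, 1 - 12, 2 - 4)
  = (-1, -11, -2)

(-1, -11, -2)


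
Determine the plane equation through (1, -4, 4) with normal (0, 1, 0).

The plane through P with normal n = (a, b, c) satisfies n·(r - P) = 0,
i.e. ax + by + cz = a·x₀ + b·y₀ + c·z₀.
d = 0·1 + 1·(-4) + 0·4
  = 0 - 4 + 0
  = -4
Equation: y = -4

y = -4


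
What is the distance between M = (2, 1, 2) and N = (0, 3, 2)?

d = √[(x₂-x₁)² + (y₂-y₁)² + (z₂-z₁)²]
  = √[(-2)² + 2² + 0²]
  = √[4 + 4 + 0]
  = √8
  ≈ 2.828

2.828


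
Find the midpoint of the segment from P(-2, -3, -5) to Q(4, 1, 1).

M = ((x₁+x₂)/2, (y₁+y₂)/2, (z₁+z₂)/2)
  = ((-2 + 4)/2, (-3 + 1)/2, (-5 + 1)/2)
  = (2/2, -2/2, -4/2)
  = (1, -1, -2)

(1, -1, -2)


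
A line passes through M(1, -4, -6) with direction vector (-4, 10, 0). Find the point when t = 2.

P(t) = M + t·d
  = (1 + (-4)·2, -4 + 10·2, -6 + 0·2)
  = (1 - 8, -4 + 20, -6 + 0)
  = (-7, 16, -6)

(-7, 16, -6)


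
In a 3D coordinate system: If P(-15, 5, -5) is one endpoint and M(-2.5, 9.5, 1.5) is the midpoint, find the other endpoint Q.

Q = 2M - P
  = (2·(-2.5) - (-15), 2·9.5 - 5, 2·1.5 - (-5))
  = (-5 + 15, 19 - 5, 3 + 5)
  = (10, 14, 8)

(10, 14, 8)


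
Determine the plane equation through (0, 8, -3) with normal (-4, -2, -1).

The plane through P with normal n = (a, b, c) satisfies n·(r - P) = 0,
i.e. ax + by + cz = a·x₀ + b·y₀ + c·z₀.
d = (-4)·0 + (-2)·8 + (-1)·(-3)
  = 0 - 16 + 3
  = -13
Equation: -4x - 2y - z = -13

-4x - 2y - z = -13


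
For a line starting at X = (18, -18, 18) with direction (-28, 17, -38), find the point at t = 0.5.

P(t) = X + t·d
  = (18 + (-28)·0.5, -18 + 17·0.5, 18 + (-38)·0.5)
  = (18 - 14, -18 + 8.5, 18 - 19)
  = (4, -9.5, -1)

(4, -9.5, -1)


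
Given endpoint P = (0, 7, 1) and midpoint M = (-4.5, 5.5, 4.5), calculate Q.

Q = 2M - P
  = (2·(-4.5) - 0, 2·5.5 - 7, 2·4.5 - 1)
  = (-9 + 0, 11 - 7, 9 - 1)
  = (-9, 4, 8)

(-9, 4, 8)


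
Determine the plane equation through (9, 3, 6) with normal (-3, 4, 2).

The plane through P with normal n = (a, b, c) satisfies n·(r - P) = 0,
i.e. ax + by + cz = a·x₀ + b·y₀ + c·z₀.
d = (-3)·9 + 4·3 + 2·6
  = -27 + 12 + 12
  = -3
Equation: -3x + 4y + 2z = -3

-3x + 4y + 2z = -3


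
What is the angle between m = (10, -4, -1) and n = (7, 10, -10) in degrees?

m·n = 10·7 + (-4)·10 + (-1)·(-10) = 70 - 40 + 10 = 40
|m| = √(10² + (-4)² + (-1)²) = √117 ≈ 10.82
|n| = √(7² + 10² + (-10)²) = √249 ≈ 15.78
cos θ = (m·n)/(|m||n|) = 40/(10.82·15.78) ≈ 0.2344
θ = arccos(0.2344) ≈ 76.45°

76.45°


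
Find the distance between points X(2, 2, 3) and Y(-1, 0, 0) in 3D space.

d = √[(x₂-x₁)² + (y₂-y₁)² + (z₂-z₁)²]
  = √[(-3)² + (-2)² + (-3)²]
  = √[9 + 4 + 9]
  = √22
  ≈ 4.69

4.69


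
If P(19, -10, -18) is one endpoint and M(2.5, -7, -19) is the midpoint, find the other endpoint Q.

Q = 2M - P
  = (2·2.5 - 19, 2·(-7) - (-10), 2·(-19) - (-18))
  = (5 - 19, -14 + 10, -38 + 18)
  = (-14, -4, -20)

(-14, -4, -20)


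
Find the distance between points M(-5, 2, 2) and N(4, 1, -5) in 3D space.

d = √[(x₂-x₁)² + (y₂-y₁)² + (z₂-z₁)²]
  = √[9² + (-1)² + (-7)²]
  = √[81 + 1 + 49]
  = √131
  ≈ 11.45

11.45


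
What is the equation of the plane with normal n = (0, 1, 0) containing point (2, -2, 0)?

The plane through P with normal n = (a, b, c) satisfies n·(r - P) = 0,
i.e. ax + by + cz = a·x₀ + b·y₀ + c·z₀.
d = 0·2 + 1·(-2) + 0·0
  = 0 - 2 + 0
  = -2
Equation: y = -2

y = -2


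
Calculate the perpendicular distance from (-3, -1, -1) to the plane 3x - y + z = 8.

distance = |a·x₀ + b·y₀ + c·z₀ - d| / √(a² + b² + c²)
  = |3·(-3) + (-1)·(-1) + 1·(-1) - 8| / √(3² + (-1)² + 1²)
  = |-9 + 1 - 1 - 8| / √(9 + 1 + 1)
  = |-17| / √11
  = 17 / 3.317
  ≈ 5.126

5.126


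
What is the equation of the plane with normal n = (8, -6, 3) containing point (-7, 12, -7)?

The plane through P with normal n = (a, b, c) satisfies n·(r - P) = 0,
i.e. ax + by + cz = a·x₀ + b·y₀ + c·z₀.
d = 8·(-7) + (-6)·12 + 3·(-7)
  = -56 - 72 - 21
  = -149
Equation: 8x - 6y + 3z = -149

8x - 6y + 3z = -149


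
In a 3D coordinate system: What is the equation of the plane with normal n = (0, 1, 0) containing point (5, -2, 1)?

The plane through P with normal n = (a, b, c) satisfies n·(r - P) = 0,
i.e. ax + by + cz = a·x₀ + b·y₀ + c·z₀.
d = 0·5 + 1·(-2) + 0·1
  = 0 - 2 + 0
  = -2
Equation: y = -2

y = -2


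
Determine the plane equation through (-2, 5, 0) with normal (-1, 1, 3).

The plane through P with normal n = (a, b, c) satisfies n·(r - P) = 0,
i.e. ax + by + cz = a·x₀ + b·y₀ + c·z₀.
d = (-1)·(-2) + 1·5 + 3·0
  = 2 + 5 + 0
  = 7
Equation: -x + y + 3z = 7

-x + y + 3z = 7


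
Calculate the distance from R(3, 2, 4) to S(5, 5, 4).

d = √[(x₂-x₁)² + (y₂-y₁)² + (z₂-z₁)²]
  = √[2² + 3² + 0²]
  = √[4 + 9 + 0]
  = √13
  ≈ 3.606

3.606


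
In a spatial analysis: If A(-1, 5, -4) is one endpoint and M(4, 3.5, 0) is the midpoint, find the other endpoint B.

B = 2M - A
  = (2·4 - (-1), 2·3.5 - 5, 2·0 - (-4))
  = (8 + 1, 7 - 5, 0 + 4)
  = (9, 2, 4)

(9, 2, 4)


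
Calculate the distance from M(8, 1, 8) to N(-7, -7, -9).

d = √[(x₂-x₁)² + (y₂-y₁)² + (z₂-z₁)²]
  = √[(-15)² + (-8)² + (-17)²]
  = √[225 + 64 + 289]
  = √578
  ≈ 24.04

24.04


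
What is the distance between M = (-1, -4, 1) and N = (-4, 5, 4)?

d = √[(x₂-x₁)² + (y₂-y₁)² + (z₂-z₁)²]
  = √[(-3)² + 9² + 3²]
  = √[9 + 81 + 9]
  = √99
  ≈ 9.95

9.95


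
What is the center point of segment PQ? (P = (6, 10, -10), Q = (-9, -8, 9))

M = ((x₁+x₂)/2, (y₁+y₂)/2, (z₁+z₂)/2)
  = ((6 - 9)/2, (10 - 8)/2, (-10 + 9)/2)
  = (-3/2, 2/2, -1/2)
  = (-1.5, 1, -0.5)

(-1.5, 1, -0.5)


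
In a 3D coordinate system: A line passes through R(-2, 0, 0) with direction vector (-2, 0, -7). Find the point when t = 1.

P(t) = R + t·d
  = (-2 + (-2)·1, 0 + 0·1, 0 + (-7)·1)
  = (-2 - 2, 0 + 0, 0 - 7)
  = (-4, 0, -7)

(-4, 0, -7)
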